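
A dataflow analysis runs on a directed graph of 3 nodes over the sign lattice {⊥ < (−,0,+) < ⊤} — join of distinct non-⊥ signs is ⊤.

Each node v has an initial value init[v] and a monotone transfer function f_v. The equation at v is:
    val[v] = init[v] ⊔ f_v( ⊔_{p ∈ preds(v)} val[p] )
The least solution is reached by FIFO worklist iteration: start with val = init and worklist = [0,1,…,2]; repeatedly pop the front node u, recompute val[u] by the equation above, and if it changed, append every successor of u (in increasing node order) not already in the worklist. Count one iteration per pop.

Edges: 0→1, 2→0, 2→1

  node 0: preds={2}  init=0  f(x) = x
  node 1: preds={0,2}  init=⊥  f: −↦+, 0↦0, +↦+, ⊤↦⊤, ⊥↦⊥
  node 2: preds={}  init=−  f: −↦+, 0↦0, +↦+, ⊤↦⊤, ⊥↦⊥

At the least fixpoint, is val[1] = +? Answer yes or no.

no

Trace (3 dequeues):
  [1] u=0 | in − | out ⊤ | prev 0 | push {}
  [2] u=1 | in ⊤ | out ⊤ | prev ⊥ | push {}
  [3] u=2 | in ⊥ | out − | ==

Converged values:
  [0] ⊤
  [1] ⊤
  [2] −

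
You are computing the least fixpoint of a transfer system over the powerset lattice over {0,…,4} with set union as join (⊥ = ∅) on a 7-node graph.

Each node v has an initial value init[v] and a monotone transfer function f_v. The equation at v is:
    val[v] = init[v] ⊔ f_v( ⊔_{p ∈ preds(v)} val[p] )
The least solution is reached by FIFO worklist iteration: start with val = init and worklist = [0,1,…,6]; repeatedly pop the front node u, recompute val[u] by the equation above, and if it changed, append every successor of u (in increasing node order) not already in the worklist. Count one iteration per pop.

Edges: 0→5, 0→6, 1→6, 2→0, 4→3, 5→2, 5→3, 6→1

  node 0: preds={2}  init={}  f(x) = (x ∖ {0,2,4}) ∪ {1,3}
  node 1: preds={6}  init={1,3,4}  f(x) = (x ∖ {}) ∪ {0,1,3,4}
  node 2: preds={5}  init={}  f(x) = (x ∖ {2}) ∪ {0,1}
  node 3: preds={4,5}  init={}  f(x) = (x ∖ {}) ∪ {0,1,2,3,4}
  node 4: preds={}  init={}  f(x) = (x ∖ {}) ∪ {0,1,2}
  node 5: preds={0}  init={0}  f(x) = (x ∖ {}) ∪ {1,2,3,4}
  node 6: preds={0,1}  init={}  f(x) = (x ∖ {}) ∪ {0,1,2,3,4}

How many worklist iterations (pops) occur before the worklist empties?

13

Trace (13 dequeues):
  [1] u=0 | in {} | out {1,3} | prev {} | push {}
  [2] u=1 | in {} | out {0,1,3,4} | prev {1,3,4} | push {}
  [3] u=2 | in {0} | out {0,1} | prev {} | push {0}
  [4] u=3 | in {0} | out {0,1,2,3,4} | prev {} | push {}
  [5] u=4 | in {} | out {0,1,2} | prev {} | push {3}
  [6] u=5 | in {1,3} | out {0,1,2,3,4} | prev {0} | push {2}
  [7] u=6 | in {0,1,3,4} | out {0,1,2,3,4} | prev {} | push {1}
  [8] u=0 | in {0,1} | out {1,3} | ==
  [9] u=3 | in {0,1,2,3,4} | out {0,1,2,3,4} | ==
  [10] u=2 | in {0,1,2,3,4} | out {0,1,3,4} | prev {0,1} | push {0}
  [11] u=1 | in {0,1,2,3,4} | out {0,1,2,3,4} | prev {0,1,3,4} | push {6}
  [12] u=0 | in {0,1,3,4} | out {1,3} | ==
  [13] u=6 | in {0,1,2,3,4} | out {0,1,2,3,4} | ==

Converged values:
  [0] {1,3}
  [1] {0,1,2,3,4}
  [2] {0,1,3,4}
  [3] {0,1,2,3,4}
  [4] {0,1,2}
  [5] {0,1,2,3,4}
  [6] {0,1,2,3,4}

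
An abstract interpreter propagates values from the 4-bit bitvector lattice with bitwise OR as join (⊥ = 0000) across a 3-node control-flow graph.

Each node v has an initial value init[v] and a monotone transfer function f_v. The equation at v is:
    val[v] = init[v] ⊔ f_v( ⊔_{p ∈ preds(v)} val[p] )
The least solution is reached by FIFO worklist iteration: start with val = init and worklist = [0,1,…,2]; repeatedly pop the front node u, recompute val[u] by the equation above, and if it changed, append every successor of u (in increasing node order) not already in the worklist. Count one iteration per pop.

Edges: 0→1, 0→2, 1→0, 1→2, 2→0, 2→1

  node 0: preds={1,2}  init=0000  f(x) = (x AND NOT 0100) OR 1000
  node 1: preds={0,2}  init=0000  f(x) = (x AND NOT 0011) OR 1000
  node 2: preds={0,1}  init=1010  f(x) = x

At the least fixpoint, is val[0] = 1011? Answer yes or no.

Iteration log — 4 steps:
  step 1. node 0  ⊔preds=1010  new=1010  old=0000  +wl: 
  step 2. node 1  ⊔preds=1010  new=1000  old=0000  +wl: 0
  step 3. node 2  ⊔preds=1010  new=1010  stable
  step 4. node 0  ⊔preds=1010  new=1010  stable

Least fixpoint reached:
  node 0: 1010
  node 1: 1000
  node 2: 1010

no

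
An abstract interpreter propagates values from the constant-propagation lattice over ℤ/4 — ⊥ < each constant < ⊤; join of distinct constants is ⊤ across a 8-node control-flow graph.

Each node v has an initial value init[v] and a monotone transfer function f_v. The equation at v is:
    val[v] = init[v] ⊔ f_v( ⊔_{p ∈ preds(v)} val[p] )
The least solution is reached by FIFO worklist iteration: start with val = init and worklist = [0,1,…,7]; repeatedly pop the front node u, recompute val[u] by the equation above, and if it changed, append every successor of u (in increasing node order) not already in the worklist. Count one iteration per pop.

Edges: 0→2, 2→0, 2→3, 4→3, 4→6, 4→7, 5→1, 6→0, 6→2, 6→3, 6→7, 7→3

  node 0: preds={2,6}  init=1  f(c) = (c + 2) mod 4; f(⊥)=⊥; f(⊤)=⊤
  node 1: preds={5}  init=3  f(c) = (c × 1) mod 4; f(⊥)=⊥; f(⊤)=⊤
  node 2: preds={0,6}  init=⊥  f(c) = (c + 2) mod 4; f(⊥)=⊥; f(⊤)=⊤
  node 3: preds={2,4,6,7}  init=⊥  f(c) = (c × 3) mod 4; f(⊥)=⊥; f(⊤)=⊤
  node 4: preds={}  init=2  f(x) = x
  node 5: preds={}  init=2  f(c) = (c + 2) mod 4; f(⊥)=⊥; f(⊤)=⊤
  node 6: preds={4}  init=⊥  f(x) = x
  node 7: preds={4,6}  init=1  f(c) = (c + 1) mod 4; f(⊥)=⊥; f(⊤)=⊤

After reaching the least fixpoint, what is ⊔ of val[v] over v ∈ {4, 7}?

Iteration log — 12 steps:
  step 1. node 0  ⊔preds=⊥  new=1  stable
  step 2. node 1  ⊔preds=2  new=⊤  old=3  +wl: 
  step 3. node 2  ⊔preds=1  new=3  old=⊥  +wl: 0
  step 4. node 3  ⊔preds=⊤  new=⊤  old=⊥  +wl: 
  step 5. node 4  ⊔preds=⊥  new=2  stable
  step 6. node 5  ⊔preds=⊥  new=2  stable
  step 7. node 6  ⊔preds=2  new=2  old=⊥  +wl: 2,3
  step 8. node 7  ⊔preds=2  new=⊤  old=1  +wl: 
  step 9. node 0  ⊔preds=⊤  new=⊤  old=1  +wl: 
  step 10. node 2  ⊔preds=⊤  new=⊤  old=3  +wl: 0
  step 11. node 3  ⊔preds=⊤  new=⊤  stable
  step 12. node 0  ⊔preds=⊤  new=⊤  stable

Least fixpoint reached:
  node 0: ⊤
  node 1: ⊤
  node 2: ⊤
  node 3: ⊤
  node 4: 2
  node 5: 2
  node 6: 2
  node 7: ⊤

⊤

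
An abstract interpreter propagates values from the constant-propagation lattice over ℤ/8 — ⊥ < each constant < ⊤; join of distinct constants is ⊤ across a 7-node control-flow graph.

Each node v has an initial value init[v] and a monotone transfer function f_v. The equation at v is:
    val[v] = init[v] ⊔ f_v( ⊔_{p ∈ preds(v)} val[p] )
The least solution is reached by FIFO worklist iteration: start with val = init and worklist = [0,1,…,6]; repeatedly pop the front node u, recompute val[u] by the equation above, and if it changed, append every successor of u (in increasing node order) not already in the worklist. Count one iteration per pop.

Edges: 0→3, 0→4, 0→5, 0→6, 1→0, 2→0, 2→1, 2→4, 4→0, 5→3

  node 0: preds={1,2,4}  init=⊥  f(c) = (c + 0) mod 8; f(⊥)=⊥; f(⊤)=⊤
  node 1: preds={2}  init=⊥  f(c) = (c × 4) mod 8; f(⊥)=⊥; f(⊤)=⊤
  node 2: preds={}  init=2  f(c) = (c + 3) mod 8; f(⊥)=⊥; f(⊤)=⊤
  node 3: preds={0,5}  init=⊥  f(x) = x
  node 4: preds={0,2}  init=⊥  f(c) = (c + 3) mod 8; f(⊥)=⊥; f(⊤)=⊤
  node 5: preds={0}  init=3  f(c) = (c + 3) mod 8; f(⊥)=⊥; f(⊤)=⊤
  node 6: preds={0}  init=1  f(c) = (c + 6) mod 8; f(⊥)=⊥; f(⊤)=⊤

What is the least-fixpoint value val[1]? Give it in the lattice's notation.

0

Iteration log — 13 steps:
  step 1. node 0  ⊔preds=2  new=2  old=⊥  +wl: 
  step 2. node 1  ⊔preds=2  new=0  old=⊥  +wl: 0
  step 3. node 2  ⊔preds=⊥  new=2  stable
  step 4. node 3  ⊔preds=⊤  new=⊤  old=⊥  +wl: 
  step 5. node 4  ⊔preds=2  new=5  old=⊥  +wl: 
  step 6. node 5  ⊔preds=2  new=⊤  old=3  +wl: 3
  step 7. node 6  ⊔preds=2  new=⊤  old=1  +wl: 
  step 8. node 0  ⊔preds=⊤  new=⊤  old=2  +wl: 4,5,6
  step 9. node 3  ⊔preds=⊤  new=⊤  stable
  step 10. node 4  ⊔preds=⊤  new=⊤  old=5  +wl: 0
  step 11. node 5  ⊔preds=⊤  new=⊤  stable
  step 12. node 6  ⊔preds=⊤  new=⊤  stable
  step 13. node 0  ⊔preds=⊤  new=⊤  stable

Least fixpoint reached:
  node 0: ⊤
  node 1: 0
  node 2: 2
  node 3: ⊤
  node 4: ⊤
  node 5: ⊤
  node 6: ⊤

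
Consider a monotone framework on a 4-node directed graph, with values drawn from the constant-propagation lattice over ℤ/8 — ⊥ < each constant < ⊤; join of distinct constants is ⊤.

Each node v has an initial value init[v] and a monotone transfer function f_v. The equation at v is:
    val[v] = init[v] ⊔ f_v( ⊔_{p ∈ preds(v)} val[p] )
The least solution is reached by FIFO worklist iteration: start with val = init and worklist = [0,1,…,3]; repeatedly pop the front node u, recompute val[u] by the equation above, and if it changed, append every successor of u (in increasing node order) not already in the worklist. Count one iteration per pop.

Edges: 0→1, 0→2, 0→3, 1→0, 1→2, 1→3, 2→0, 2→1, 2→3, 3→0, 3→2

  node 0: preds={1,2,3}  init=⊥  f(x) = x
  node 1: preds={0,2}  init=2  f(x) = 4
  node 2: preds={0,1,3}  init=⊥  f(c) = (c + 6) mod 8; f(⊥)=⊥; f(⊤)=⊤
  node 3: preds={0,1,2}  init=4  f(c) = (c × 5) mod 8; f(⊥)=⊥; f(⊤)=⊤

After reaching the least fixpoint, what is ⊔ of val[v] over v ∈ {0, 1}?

⊤

Trace (7 dequeues):
  [1] u=0 | in ⊤ | out ⊤ | prev ⊥ | push {}
  [2] u=1 | in ⊤ | out ⊤ | prev 2 | push {0}
  [3] u=2 | in ⊤ | out ⊤ | prev ⊥ | push {1}
  [4] u=3 | in ⊤ | out ⊤ | prev 4 | push {2}
  [5] u=0 | in ⊤ | out ⊤ | ==
  [6] u=1 | in ⊤ | out ⊤ | ==
  [7] u=2 | in ⊤ | out ⊤ | ==

Converged values:
  [0] ⊤
  [1] ⊤
  [2] ⊤
  [3] ⊤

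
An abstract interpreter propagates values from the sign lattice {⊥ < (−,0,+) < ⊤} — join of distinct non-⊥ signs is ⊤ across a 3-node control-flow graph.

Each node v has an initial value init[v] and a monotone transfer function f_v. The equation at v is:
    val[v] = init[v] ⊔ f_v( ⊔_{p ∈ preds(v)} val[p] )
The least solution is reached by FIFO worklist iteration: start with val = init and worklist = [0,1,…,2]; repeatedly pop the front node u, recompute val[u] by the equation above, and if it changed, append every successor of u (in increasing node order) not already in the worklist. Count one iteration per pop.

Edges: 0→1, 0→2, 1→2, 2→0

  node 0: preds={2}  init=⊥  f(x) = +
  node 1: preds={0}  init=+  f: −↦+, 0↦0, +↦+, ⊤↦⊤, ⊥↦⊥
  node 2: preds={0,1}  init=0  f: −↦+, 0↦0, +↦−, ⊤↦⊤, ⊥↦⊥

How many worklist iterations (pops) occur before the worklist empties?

Worklist (4 pops):
  #1 pop 0: in=0 → + (was ⊥); enqueue []
  #2 pop 1: in=+ → + (no change)
  #3 pop 2: in=+ → ⊤ (was 0); enqueue [0]
  #4 pop 0: in=⊤ → + (no change)

Fixpoint:
  val[0] = +
  val[1] = +
  val[2] = ⊤

4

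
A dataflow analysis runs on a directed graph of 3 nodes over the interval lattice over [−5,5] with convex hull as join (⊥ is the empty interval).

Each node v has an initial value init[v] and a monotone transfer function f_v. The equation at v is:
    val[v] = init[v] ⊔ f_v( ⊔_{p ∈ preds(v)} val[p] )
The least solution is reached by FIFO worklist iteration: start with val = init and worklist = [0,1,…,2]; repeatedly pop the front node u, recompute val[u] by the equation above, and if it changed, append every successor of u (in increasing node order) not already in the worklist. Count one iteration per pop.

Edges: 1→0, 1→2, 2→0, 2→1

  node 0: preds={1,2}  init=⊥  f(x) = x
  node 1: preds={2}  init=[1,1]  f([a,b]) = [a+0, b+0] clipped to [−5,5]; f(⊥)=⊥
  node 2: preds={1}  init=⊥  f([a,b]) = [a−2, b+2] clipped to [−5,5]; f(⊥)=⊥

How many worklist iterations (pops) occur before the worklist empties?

15

Worklist (15 pops):
  #1 pop 0: in=[1,1] → [1,1] (was ⊥); enqueue []
  #2 pop 1: in=⊥ → [1,1] (no change)
  #3 pop 2: in=[1,1] → [-1,3] (was ⊥); enqueue [0,1]
  #4 pop 0: in=[-1,3] → [-1,3] (was [1,1]); enqueue []
  #5 pop 1: in=[-1,3] → [-1,3] (was [1,1]); enqueue [0,2]
  #6 pop 0: in=[-1,3] → [-1,3] (no change)
  #7 pop 2: in=[-1,3] → [-3,5] (was [-1,3]); enqueue [0,1]
  #8 pop 0: in=[-3,5] → [-3,5] (was [-1,3]); enqueue []
  #9 pop 1: in=[-3,5] → [-3,5] (was [-1,3]); enqueue [0,2]
  #10 pop 0: in=[-3,5] → [-3,5] (no change)
  #11 pop 2: in=[-3,5] → [-5,5] (was [-3,5]); enqueue [0,1]
  #12 pop 0: in=[-5,5] → [-5,5] (was [-3,5]); enqueue []
  #13 pop 1: in=[-5,5] → [-5,5] (was [-3,5]); enqueue [0,2]
  #14 pop 0: in=[-5,5] → [-5,5] (no change)
  #15 pop 2: in=[-5,5] → [-5,5] (no change)

Fixpoint:
  val[0] = [-5,5]
  val[1] = [-5,5]
  val[2] = [-5,5]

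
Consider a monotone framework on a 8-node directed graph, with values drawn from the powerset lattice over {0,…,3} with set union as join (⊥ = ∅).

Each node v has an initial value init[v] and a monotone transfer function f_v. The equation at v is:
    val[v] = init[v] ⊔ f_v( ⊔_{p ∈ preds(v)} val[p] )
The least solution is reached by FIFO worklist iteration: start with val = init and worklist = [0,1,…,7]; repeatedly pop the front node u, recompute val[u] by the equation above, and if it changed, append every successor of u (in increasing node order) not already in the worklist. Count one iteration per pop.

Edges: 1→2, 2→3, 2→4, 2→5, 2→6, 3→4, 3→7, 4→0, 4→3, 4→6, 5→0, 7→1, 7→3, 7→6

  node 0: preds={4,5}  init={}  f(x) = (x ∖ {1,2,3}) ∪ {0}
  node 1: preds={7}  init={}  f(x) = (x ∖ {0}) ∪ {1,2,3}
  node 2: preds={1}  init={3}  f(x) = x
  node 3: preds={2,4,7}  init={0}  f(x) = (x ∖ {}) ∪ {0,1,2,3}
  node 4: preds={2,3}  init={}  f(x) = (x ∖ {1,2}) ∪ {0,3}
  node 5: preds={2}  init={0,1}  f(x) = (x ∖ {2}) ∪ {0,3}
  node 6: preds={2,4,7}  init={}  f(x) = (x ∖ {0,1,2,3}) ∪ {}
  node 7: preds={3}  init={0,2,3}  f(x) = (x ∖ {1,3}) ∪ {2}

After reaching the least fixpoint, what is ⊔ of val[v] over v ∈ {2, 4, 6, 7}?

{0,1,2,3}

Trace (10 dequeues):
  [1] u=0 | in {0,1} | out {0} | prev {} | push {}
  [2] u=1 | in {0,2,3} | out {1,2,3} | prev {} | push {}
  [3] u=2 | in {1,2,3} | out {1,2,3} | prev {3} | push {}
  [4] u=3 | in {0,1,2,3} | out {0,1,2,3} | prev {0} | push {}
  [5] u=4 | in {0,1,2,3} | out {0,3} | prev {} | push {0,3}
  [6] u=5 | in {1,2,3} | out {0,1,3} | prev {0,1} | push {}
  [7] u=6 | in {0,1,2,3} | out {} | ==
  [8] u=7 | in {0,1,2,3} | out {0,2,3} | ==
  [9] u=0 | in {0,1,3} | out {0} | ==
  [10] u=3 | in {0,1,2,3} | out {0,1,2,3} | ==

Converged values:
  [0] {0}
  [1] {1,2,3}
  [2] {1,2,3}
  [3] {0,1,2,3}
  [4] {0,3}
  [5] {0,1,3}
  [6] {}
  [7] {0,2,3}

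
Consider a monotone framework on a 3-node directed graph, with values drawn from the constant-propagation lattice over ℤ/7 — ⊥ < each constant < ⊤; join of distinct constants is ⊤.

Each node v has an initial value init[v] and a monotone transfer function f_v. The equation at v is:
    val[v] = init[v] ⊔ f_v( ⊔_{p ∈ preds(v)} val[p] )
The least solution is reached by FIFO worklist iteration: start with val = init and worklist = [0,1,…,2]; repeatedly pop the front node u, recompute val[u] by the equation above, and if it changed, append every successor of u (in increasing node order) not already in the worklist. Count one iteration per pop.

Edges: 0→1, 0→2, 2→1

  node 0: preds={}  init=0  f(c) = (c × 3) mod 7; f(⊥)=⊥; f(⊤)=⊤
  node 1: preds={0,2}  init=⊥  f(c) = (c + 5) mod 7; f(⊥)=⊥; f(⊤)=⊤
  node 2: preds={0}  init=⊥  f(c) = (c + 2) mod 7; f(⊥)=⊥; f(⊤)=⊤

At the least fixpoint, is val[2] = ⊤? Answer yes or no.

Worklist (4 pops):
  #1 pop 0: in=⊥ → 0 (no change)
  #2 pop 1: in=0 → 5 (was ⊥); enqueue []
  #3 pop 2: in=0 → 2 (was ⊥); enqueue [1]
  #4 pop 1: in=⊤ → ⊤ (was 5); enqueue []

Fixpoint:
  val[0] = 0
  val[1] = ⊤
  val[2] = 2

no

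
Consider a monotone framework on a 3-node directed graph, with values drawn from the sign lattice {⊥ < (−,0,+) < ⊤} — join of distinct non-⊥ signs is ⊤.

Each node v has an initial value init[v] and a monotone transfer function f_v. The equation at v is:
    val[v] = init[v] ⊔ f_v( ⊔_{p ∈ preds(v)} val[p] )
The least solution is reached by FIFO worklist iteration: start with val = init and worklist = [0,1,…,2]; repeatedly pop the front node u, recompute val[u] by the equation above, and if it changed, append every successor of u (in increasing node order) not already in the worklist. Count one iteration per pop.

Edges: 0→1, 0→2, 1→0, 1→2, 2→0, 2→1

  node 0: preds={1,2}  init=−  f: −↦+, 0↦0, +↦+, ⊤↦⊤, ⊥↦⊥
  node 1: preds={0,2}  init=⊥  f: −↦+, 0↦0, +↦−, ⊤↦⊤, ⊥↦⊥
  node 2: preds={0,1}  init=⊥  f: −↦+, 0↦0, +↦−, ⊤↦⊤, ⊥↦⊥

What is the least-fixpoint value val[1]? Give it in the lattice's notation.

Iteration log — 7 steps:
  step 1. node 0  ⊔preds=⊥  new=−  stable
  step 2. node 1  ⊔preds=−  new=+  old=⊥  +wl: 0
  step 3. node 2  ⊔preds=⊤  new=⊤  old=⊥  +wl: 1
  step 4. node 0  ⊔preds=⊤  new=⊤  old=−  +wl: 2
  step 5. node 1  ⊔preds=⊤  new=⊤  old=+  +wl: 0
  step 6. node 2  ⊔preds=⊤  new=⊤  stable
  step 7. node 0  ⊔preds=⊤  new=⊤  stable

Least fixpoint reached:
  node 0: ⊤
  node 1: ⊤
  node 2: ⊤

⊤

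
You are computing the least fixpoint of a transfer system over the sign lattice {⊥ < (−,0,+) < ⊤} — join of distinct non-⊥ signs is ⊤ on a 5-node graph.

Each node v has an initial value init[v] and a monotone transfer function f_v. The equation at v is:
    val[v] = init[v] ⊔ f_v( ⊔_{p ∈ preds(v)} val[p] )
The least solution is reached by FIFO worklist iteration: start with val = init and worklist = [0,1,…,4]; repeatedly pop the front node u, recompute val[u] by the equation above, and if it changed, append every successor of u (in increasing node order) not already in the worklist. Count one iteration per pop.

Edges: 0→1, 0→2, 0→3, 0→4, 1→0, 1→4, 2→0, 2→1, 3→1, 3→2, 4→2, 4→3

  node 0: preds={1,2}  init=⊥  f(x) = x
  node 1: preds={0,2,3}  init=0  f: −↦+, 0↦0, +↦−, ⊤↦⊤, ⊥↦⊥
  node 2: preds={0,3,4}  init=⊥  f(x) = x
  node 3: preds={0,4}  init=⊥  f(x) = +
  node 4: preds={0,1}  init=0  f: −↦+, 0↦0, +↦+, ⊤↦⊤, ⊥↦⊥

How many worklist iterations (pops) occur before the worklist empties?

Trace (13 dequeues):
  [1] u=0 | in 0 | out 0 | prev ⊥ | push {}
  [2] u=1 | in 0 | out 0 | ==
  [3] u=2 | in 0 | out 0 | prev ⊥ | push {0,1}
  [4] u=3 | in 0 | out + | prev ⊥ | push {2}
  [5] u=4 | in 0 | out 0 | ==
  [6] u=0 | in 0 | out 0 | ==
  [7] u=1 | in ⊤ | out ⊤ | prev 0 | push {0,4}
  [8] u=2 | in ⊤ | out ⊤ | prev 0 | push {1}
  [9] u=0 | in ⊤ | out ⊤ | prev 0 | push {2,3}
  [10] u=4 | in ⊤ | out ⊤ | prev 0 | push {}
  [11] u=1 | in ⊤ | out ⊤ | ==
  [12] u=2 | in ⊤ | out ⊤ | ==
  [13] u=3 | in ⊤ | out + | ==

Converged values:
  [0] ⊤
  [1] ⊤
  [2] ⊤
  [3] +
  [4] ⊤

13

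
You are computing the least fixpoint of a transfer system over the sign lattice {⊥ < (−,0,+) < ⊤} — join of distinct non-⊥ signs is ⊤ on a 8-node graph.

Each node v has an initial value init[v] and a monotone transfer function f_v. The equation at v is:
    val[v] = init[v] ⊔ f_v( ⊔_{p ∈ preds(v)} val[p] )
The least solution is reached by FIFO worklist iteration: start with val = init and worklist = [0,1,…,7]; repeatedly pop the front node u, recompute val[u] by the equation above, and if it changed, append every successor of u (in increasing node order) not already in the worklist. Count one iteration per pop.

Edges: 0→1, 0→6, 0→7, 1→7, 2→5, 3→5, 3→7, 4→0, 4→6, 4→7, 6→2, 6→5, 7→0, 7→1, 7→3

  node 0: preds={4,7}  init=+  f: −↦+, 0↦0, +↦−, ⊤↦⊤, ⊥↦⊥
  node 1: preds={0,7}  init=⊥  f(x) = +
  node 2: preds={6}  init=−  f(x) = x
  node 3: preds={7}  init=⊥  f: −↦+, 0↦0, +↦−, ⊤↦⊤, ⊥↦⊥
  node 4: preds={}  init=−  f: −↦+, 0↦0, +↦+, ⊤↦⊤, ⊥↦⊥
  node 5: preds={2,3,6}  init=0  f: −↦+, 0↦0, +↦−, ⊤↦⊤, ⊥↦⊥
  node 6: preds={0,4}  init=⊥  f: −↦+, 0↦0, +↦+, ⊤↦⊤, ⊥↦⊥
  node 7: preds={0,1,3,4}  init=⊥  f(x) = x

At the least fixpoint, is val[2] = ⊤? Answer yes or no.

Worklist (16 pops):
  #1 pop 0: in=− → + (no change)
  #2 pop 1: in=+ → + (was ⊥); enqueue []
  #3 pop 2: in=⊥ → − (no change)
  #4 pop 3: in=⊥ → ⊥ (no change)
  #5 pop 4: in=⊥ → − (no change)
  #6 pop 5: in=− → ⊤ (was 0); enqueue []
  #7 pop 6: in=⊤ → ⊤ (was ⊥); enqueue [2,5]
  #8 pop 7: in=⊤ → ⊤ (was ⊥); enqueue [0,1,3]
  #9 pop 2: in=⊤ → ⊤ (was −); enqueue []
  #10 pop 5: in=⊤ → ⊤ (no change)
  #11 pop 0: in=⊤ → ⊤ (was +); enqueue [6,7]
  #12 pop 1: in=⊤ → + (no change)
  #13 pop 3: in=⊤ → ⊤ (was ⊥); enqueue [5]
  #14 pop 6: in=⊤ → ⊤ (no change)
  #15 pop 7: in=⊤ → ⊤ (no change)
  #16 pop 5: in=⊤ → ⊤ (no change)

Fixpoint:
  val[0] = ⊤
  val[1] = +
  val[2] = ⊤
  val[3] = ⊤
  val[4] = −
  val[5] = ⊤
  val[6] = ⊤
  val[7] = ⊤

yes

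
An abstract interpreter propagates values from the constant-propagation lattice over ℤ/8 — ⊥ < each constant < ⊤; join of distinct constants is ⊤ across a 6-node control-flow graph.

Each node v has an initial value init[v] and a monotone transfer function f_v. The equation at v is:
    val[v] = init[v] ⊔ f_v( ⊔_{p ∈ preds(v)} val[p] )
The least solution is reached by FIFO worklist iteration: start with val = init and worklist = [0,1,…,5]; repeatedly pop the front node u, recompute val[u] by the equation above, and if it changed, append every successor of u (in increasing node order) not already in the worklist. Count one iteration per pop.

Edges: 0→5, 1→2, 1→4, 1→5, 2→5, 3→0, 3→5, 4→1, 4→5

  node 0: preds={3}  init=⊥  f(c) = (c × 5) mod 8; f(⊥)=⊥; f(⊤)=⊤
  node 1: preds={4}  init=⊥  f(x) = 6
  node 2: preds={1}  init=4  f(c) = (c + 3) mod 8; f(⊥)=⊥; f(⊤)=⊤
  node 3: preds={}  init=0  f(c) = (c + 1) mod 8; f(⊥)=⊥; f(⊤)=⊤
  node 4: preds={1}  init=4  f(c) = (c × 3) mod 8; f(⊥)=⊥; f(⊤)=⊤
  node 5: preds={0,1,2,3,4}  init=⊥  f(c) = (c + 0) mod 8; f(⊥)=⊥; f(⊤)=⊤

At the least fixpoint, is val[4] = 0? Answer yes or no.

no

Iteration log — 7 steps:
  step 1. node 0  ⊔preds=0  new=0  old=⊥  +wl: 
  step 2. node 1  ⊔preds=4  new=6  old=⊥  +wl: 
  step 3. node 2  ⊔preds=6  new=⊤  old=4  +wl: 
  step 4. node 3  ⊔preds=⊥  new=0  stable
  step 5. node 4  ⊔preds=6  new=⊤  old=4  +wl: 1
  step 6. node 5  ⊔preds=⊤  new=⊤  old=⊥  +wl: 
  step 7. node 1  ⊔preds=⊤  new=6  stable

Least fixpoint reached:
  node 0: 0
  node 1: 6
  node 2: ⊤
  node 3: 0
  node 4: ⊤
  node 5: ⊤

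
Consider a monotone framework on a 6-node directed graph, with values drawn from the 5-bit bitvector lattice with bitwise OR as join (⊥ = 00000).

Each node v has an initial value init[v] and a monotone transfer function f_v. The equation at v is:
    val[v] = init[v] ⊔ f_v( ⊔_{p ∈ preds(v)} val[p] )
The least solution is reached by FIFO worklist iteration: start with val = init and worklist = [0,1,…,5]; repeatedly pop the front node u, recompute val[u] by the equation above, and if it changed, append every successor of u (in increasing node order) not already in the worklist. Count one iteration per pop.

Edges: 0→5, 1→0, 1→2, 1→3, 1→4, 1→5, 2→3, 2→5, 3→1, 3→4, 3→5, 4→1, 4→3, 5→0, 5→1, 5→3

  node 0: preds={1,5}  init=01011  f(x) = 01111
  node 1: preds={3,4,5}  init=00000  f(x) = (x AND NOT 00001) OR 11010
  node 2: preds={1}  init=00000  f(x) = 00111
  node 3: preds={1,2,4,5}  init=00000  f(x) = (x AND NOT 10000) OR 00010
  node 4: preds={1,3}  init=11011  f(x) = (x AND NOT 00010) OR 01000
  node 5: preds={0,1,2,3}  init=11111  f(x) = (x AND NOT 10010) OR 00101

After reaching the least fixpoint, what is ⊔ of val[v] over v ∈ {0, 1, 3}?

11111

Trace (9 dequeues):
  [1] u=0 | in 11111 | out 01111 | prev 01011 | push {}
  [2] u=1 | in 11111 | out 11110 | prev 00000 | push {0}
  [3] u=2 | in 11110 | out 00111 | prev 00000 | push {}
  [4] u=3 | in 11111 | out 01111 | prev 00000 | push {1}
  [5] u=4 | in 11111 | out 11111 | prev 11011 | push {3}
  [6] u=5 | in 11111 | out 11111 | ==
  [7] u=0 | in 11111 | out 01111 | ==
  [8] u=1 | in 11111 | out 11110 | ==
  [9] u=3 | in 11111 | out 01111 | ==

Converged values:
  [0] 01111
  [1] 11110
  [2] 00111
  [3] 01111
  [4] 11111
  [5] 11111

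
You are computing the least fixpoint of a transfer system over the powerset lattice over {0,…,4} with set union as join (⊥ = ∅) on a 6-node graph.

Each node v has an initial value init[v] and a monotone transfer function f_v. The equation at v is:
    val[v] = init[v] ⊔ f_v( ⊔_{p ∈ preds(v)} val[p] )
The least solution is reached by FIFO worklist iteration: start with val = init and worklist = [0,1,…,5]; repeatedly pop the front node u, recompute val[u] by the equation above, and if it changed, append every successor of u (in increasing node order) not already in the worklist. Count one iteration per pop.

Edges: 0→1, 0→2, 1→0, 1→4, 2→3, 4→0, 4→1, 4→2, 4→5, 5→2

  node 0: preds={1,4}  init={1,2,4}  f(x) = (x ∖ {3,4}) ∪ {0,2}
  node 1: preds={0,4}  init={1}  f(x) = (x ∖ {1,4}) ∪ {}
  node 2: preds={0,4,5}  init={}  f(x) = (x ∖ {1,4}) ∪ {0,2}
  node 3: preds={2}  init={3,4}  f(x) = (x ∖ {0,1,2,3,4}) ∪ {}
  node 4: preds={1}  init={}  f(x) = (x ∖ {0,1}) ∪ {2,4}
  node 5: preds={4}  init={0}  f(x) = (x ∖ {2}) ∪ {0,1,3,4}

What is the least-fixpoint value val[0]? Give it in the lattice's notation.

Worklist (10 pops):
  #1 pop 0: in={1} → {0,1,2,4} (was {1,2,4}); enqueue []
  #2 pop 1: in={0,1,2,4} → {0,1,2} (was {1}); enqueue [0]
  #3 pop 2: in={0,1,2,4} → {0,2} (was {}); enqueue []
  #4 pop 3: in={0,2} → {3,4} (no change)
  #5 pop 4: in={0,1,2} → {2,4} (was {}); enqueue [1,2]
  #6 pop 5: in={2,4} → {0,1,3,4} (was {0}); enqueue []
  #7 pop 0: in={0,1,2,4} → {0,1,2,4} (no change)
  #8 pop 1: in={0,1,2,4} → {0,1,2} (no change)
  #9 pop 2: in={0,1,2,3,4} → {0,2,3} (was {0,2}); enqueue [3]
  #10 pop 3: in={0,2,3} → {3,4} (no change)

Fixpoint:
  val[0] = {0,1,2,4}
  val[1] = {0,1,2}
  val[2] = {0,2,3}
  val[3] = {3,4}
  val[4] = {2,4}
  val[5] = {0,1,3,4}

{0,1,2,4}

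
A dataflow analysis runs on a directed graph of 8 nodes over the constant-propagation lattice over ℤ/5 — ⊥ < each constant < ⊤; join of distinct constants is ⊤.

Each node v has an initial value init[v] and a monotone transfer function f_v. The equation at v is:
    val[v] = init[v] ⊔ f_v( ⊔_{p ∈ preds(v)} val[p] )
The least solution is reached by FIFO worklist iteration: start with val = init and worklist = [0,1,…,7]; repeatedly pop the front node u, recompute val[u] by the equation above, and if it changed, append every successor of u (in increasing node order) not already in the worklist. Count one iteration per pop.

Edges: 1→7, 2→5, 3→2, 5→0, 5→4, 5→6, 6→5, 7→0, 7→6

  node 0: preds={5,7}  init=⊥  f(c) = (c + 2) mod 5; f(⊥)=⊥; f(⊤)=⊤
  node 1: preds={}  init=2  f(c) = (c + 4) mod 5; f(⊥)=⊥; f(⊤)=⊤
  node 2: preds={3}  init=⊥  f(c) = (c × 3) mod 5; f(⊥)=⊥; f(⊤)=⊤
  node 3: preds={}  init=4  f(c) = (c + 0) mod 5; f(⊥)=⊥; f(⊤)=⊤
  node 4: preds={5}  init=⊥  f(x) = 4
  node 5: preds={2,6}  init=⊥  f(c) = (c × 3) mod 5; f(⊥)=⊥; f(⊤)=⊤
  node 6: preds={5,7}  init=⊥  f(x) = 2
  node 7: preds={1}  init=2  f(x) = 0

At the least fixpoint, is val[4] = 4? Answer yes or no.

Iteration log — 12 steps:
  step 1. node 0  ⊔preds=2  new=4  old=⊥  +wl: 
  step 2. node 1  ⊔preds=⊥  new=2  stable
  step 3. node 2  ⊔preds=4  new=2  old=⊥  +wl: 
  step 4. node 3  ⊔preds=⊥  new=4  stable
  step 5. node 4  ⊔preds=⊥  new=4  old=⊥  +wl: 
  step 6. node 5  ⊔preds=2  new=1  old=⊥  +wl: 0,4
  step 7. node 6  ⊔preds=⊤  new=2  old=⊥  +wl: 5
  step 8. node 7  ⊔preds=2  new=⊤  old=2  +wl: 6
  step 9. node 0  ⊔preds=⊤  new=⊤  old=4  +wl: 
  step 10. node 4  ⊔preds=1  new=4  stable
  step 11. node 5  ⊔preds=2  new=1  stable
  step 12. node 6  ⊔preds=⊤  new=2  stable

Least fixpoint reached:
  node 0: ⊤
  node 1: 2
  node 2: 2
  node 3: 4
  node 4: 4
  node 5: 1
  node 6: 2
  node 7: ⊤

yes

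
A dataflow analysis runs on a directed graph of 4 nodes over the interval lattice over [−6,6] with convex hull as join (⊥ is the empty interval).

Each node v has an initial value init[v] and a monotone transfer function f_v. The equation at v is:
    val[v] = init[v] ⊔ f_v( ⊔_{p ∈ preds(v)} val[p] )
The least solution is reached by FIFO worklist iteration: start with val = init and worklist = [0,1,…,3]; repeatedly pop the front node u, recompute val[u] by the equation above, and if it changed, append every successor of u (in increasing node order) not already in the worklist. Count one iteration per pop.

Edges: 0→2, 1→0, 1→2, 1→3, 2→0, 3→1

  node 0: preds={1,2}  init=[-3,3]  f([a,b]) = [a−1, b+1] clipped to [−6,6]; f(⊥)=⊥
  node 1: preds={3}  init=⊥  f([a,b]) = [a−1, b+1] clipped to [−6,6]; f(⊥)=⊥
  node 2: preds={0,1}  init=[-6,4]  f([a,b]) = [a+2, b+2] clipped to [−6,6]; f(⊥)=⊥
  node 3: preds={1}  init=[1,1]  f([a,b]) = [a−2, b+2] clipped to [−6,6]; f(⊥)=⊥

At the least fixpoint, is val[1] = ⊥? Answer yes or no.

no

Trace (14 dequeues):
  [1] u=0 | in [-6,4] | out [-6,5] | prev [-3,3] | push {}
  [2] u=1 | in [1,1] | out [0,2] | prev ⊥ | push {0}
  [3] u=2 | in [-6,5] | out [-6,6] | prev [-6,4] | push {}
  [4] u=3 | in [0,2] | out [-2,4] | prev [1,1] | push {1}
  [5] u=0 | in [-6,6] | out [-6,6] | prev [-6,5] | push {2}
  [6] u=1 | in [-2,4] | out [-3,5] | prev [0,2] | push {0,3}
  [7] u=2 | in [-6,6] | out [-6,6] | ==
  [8] u=0 | in [-6,6] | out [-6,6] | ==
  [9] u=3 | in [-3,5] | out [-5,6] | prev [-2,4] | push {1}
  [10] u=1 | in [-5,6] | out [-6,6] | prev [-3,5] | push {0,2,3}
  [11] u=0 | in [-6,6] | out [-6,6] | ==
  [12] u=2 | in [-6,6] | out [-6,6] | ==
  [13] u=3 | in [-6,6] | out [-6,6] | prev [-5,6] | push {1}
  [14] u=1 | in [-6,6] | out [-6,6] | ==

Converged values:
  [0] [-6,6]
  [1] [-6,6]
  [2] [-6,6]
  [3] [-6,6]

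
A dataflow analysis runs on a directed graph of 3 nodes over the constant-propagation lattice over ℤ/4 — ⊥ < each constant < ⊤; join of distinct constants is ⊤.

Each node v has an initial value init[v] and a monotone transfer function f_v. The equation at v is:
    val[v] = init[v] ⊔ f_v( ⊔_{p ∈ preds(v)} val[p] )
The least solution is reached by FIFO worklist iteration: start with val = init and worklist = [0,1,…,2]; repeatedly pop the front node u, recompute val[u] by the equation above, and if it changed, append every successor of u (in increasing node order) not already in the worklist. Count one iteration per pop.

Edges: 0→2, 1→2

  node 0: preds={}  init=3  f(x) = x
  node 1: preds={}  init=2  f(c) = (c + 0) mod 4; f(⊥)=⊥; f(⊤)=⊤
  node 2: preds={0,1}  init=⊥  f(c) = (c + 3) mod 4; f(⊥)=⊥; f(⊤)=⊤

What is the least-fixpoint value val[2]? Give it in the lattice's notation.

⊤

Trace (3 dequeues):
  [1] u=0 | in ⊥ | out 3 | ==
  [2] u=1 | in ⊥ | out 2 | ==
  [3] u=2 | in ⊤ | out ⊤ | prev ⊥ | push {}

Converged values:
  [0] 3
  [1] 2
  [2] ⊤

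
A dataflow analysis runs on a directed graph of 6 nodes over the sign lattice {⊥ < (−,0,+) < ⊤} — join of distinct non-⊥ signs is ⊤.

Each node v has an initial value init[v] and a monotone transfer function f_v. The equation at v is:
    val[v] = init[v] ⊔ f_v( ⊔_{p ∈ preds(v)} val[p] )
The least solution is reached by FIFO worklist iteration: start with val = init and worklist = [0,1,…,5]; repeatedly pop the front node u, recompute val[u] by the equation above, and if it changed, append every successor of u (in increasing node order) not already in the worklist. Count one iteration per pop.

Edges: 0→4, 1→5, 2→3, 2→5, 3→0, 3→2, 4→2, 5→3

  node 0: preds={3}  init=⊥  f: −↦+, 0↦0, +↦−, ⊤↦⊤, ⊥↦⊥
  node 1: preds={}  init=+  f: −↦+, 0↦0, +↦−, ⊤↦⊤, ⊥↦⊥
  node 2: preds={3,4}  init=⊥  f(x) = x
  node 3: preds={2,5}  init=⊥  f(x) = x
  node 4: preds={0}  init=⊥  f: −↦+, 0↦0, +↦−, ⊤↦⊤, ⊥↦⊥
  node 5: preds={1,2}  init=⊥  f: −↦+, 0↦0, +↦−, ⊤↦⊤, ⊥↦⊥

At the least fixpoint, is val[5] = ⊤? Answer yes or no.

Worklist (20 pops):
  #1 pop 0: in=⊥ → ⊥ (no change)
  #2 pop 1: in=⊥ → + (no change)
  #3 pop 2: in=⊥ → ⊥ (no change)
  #4 pop 3: in=⊥ → ⊥ (no change)
  #5 pop 4: in=⊥ → ⊥ (no change)
  #6 pop 5: in=+ → − (was ⊥); enqueue [3]
  #7 pop 3: in=− → − (was ⊥); enqueue [0,2]
  #8 pop 0: in=− → + (was ⊥); enqueue [4]
  #9 pop 2: in=− → − (was ⊥); enqueue [3,5]
  #10 pop 4: in=+ → − (was ⊥); enqueue [2]
  #11 pop 3: in=− → − (no change)
  #12 pop 5: in=⊤ → ⊤ (was −); enqueue [3]
  #13 pop 2: in=− → − (no change)
  #14 pop 3: in=⊤ → ⊤ (was −); enqueue [0,2]
  #15 pop 0: in=⊤ → ⊤ (was +); enqueue [4]
  #16 pop 2: in=⊤ → ⊤ (was −); enqueue [3,5]
  #17 pop 4: in=⊤ → ⊤ (was −); enqueue [2]
  #18 pop 3: in=⊤ → ⊤ (no change)
  #19 pop 5: in=⊤ → ⊤ (no change)
  #20 pop 2: in=⊤ → ⊤ (no change)

Fixpoint:
  val[0] = ⊤
  val[1] = +
  val[2] = ⊤
  val[3] = ⊤
  val[4] = ⊤
  val[5] = ⊤

yes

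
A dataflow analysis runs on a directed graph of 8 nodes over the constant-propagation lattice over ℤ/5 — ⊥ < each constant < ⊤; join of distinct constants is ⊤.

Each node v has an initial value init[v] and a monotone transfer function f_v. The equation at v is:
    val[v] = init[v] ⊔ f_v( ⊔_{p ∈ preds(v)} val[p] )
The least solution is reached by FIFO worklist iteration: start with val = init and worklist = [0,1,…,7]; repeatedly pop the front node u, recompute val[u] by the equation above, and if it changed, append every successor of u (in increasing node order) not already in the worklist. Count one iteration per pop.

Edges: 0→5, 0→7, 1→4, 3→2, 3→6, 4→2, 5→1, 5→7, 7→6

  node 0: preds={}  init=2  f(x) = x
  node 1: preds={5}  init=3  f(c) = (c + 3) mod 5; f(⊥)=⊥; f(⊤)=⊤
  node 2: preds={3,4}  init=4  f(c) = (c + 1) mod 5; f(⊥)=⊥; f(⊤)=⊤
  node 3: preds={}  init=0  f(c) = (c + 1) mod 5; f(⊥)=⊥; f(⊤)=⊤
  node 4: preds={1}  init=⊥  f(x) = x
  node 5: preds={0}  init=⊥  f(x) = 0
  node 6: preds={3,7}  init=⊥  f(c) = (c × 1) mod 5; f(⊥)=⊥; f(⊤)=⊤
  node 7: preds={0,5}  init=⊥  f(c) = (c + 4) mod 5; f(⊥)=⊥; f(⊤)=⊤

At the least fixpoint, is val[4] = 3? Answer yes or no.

Worklist (11 pops):
  #1 pop 0: in=⊥ → 2 (no change)
  #2 pop 1: in=⊥ → 3 (no change)
  #3 pop 2: in=0 → ⊤ (was 4); enqueue []
  #4 pop 3: in=⊥ → 0 (no change)
  #5 pop 4: in=3 → 3 (was ⊥); enqueue [2]
  #6 pop 5: in=2 → 0 (was ⊥); enqueue [1]
  #7 pop 6: in=0 → 0 (was ⊥); enqueue []
  #8 pop 7: in=⊤ → ⊤ (was ⊥); enqueue [6]
  #9 pop 2: in=⊤ → ⊤ (no change)
  #10 pop 1: in=0 → 3 (no change)
  #11 pop 6: in=⊤ → ⊤ (was 0); enqueue []

Fixpoint:
  val[0] = 2
  val[1] = 3
  val[2] = ⊤
  val[3] = 0
  val[4] = 3
  val[5] = 0
  val[6] = ⊤
  val[7] = ⊤

yes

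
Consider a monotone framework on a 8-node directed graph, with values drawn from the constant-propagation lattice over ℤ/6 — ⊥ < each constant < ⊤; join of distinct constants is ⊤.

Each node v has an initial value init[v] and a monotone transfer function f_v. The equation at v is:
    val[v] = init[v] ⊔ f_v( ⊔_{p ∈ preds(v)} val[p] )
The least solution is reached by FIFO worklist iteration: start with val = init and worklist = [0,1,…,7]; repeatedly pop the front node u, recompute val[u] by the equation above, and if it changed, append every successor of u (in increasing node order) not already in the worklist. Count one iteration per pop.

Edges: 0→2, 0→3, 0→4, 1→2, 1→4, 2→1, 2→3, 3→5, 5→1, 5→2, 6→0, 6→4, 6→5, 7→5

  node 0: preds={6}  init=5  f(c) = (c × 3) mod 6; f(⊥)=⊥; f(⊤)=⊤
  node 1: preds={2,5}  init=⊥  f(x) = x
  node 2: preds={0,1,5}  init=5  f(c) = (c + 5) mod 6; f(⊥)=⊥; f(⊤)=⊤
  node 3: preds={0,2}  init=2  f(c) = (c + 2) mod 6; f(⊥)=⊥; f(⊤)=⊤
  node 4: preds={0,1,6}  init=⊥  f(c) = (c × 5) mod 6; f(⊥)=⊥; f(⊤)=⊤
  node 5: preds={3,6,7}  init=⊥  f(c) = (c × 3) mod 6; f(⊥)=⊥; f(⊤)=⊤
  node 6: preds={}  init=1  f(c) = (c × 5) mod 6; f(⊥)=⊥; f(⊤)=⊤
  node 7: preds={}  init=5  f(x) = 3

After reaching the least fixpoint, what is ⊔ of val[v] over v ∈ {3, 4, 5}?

⊤

Iteration log — 12 steps:
  step 1. node 0  ⊔preds=1  new=⊤  old=5  +wl: 
  step 2. node 1  ⊔preds=5  new=5  old=⊥  +wl: 
  step 3. node 2  ⊔preds=⊤  new=⊤  old=5  +wl: 1
  step 4. node 3  ⊔preds=⊤  new=⊤  old=2  +wl: 
  step 5. node 4  ⊔preds=⊤  new=⊤  old=⊥  +wl: 
  step 6. node 5  ⊔preds=⊤  new=⊤  old=⊥  +wl: 2
  step 7. node 6  ⊔preds=⊥  new=1  stable
  step 8. node 7  ⊔preds=⊥  new=⊤  old=5  +wl: 5
  step 9. node 1  ⊔preds=⊤  new=⊤  old=5  +wl: 4
  step 10. node 2  ⊔preds=⊤  new=⊤  stable
  step 11. node 5  ⊔preds=⊤  new=⊤  stable
  step 12. node 4  ⊔preds=⊤  new=⊤  stable

Least fixpoint reached:
  node 0: ⊤
  node 1: ⊤
  node 2: ⊤
  node 3: ⊤
  node 4: ⊤
  node 5: ⊤
  node 6: 1
  node 7: ⊤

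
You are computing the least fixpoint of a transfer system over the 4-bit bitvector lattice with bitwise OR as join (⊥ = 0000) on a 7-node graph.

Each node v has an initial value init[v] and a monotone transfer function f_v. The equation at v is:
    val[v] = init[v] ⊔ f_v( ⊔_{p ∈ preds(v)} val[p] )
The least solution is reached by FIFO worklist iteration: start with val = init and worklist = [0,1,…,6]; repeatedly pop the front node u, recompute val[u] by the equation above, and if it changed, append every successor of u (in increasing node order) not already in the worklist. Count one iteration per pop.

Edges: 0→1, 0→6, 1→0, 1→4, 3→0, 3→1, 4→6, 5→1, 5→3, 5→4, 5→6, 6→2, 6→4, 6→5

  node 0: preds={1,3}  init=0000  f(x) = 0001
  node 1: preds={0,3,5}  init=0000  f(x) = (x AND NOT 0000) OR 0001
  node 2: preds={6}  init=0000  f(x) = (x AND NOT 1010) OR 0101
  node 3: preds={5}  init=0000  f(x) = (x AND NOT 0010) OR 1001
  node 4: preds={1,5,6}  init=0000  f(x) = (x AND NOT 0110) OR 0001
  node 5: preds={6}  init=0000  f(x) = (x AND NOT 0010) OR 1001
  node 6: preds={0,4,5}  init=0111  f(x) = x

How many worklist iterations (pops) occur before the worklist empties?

16

Iteration log — 16 steps:
  step 1. node 0  ⊔preds=0000  new=0001  old=0000  +wl: 
  step 2. node 1  ⊔preds=0001  new=0001  old=0000  +wl: 0
  step 3. node 2  ⊔preds=0111  new=0101  old=0000  +wl: 
  step 4. node 3  ⊔preds=0000  new=1001  old=0000  +wl: 1
  step 5. node 4  ⊔preds=0111  new=0001  old=0000  +wl: 
  step 6. node 5  ⊔preds=0111  new=1101  old=0000  +wl: 3,4
  step 7. node 6  ⊔preds=1101  new=1111  old=0111  +wl: 2,5
  step 8. node 0  ⊔preds=1001  new=0001  stable
  step 9. node 1  ⊔preds=1101  new=1101  old=0001  +wl: 0
  step 10. node 3  ⊔preds=1101  new=1101  old=1001  +wl: 1
  step 11. node 4  ⊔preds=1111  new=1001  old=0001  +wl: 6
  step 12. node 2  ⊔preds=1111  new=0101  stable
  step 13. node 5  ⊔preds=1111  new=1101  stable
  step 14. node 0  ⊔preds=1101  new=0001  stable
  step 15. node 1  ⊔preds=1101  new=1101  stable
  step 16. node 6  ⊔preds=1101  new=1111  stable

Least fixpoint reached:
  node 0: 0001
  node 1: 1101
  node 2: 0101
  node 3: 1101
  node 4: 1001
  node 5: 1101
  node 6: 1111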